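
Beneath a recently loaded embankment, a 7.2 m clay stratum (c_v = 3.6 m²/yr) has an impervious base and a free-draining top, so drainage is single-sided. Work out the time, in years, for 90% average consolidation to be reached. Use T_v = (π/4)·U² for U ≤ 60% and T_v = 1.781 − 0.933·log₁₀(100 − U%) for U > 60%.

t ≈ 12.2 years

Drainage path length: H_d = H = 7.2 m (single drainage).
U > 60%: T_v = 1.781 − 0.933·log₁₀(100 − 90) = 0.848.
t = T_v·H_d²/c_v = 0.848×7.2²/3.6 = 12.21 years.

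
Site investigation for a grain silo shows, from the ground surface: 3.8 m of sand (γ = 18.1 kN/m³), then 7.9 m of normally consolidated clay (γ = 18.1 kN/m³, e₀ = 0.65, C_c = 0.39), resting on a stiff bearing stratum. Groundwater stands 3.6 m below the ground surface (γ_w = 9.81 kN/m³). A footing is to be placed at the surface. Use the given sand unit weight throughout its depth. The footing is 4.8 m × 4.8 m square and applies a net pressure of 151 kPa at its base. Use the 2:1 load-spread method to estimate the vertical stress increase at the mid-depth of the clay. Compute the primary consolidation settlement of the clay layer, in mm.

S_c ≈ 163 mm

Mid-depth of clay below the ground surface: z = 3.8 + 7.9/2 = 7.75 m.
Total vertical stress at mid-clay: σ_v = 18.1×3.8 + 18.1×3.95 = 140.28 kPa.
Pore pressure: u = 9.81×(7.75 − 3.6) = 40.712 kPa.
Initial effective stress: σ'_0 = σ_v − u = 140.28 − 40.712 = 99.568 kPa.
Stress increase at mid-clay by the 2:1 spreading method:
Δσ = qBL/((B+z)(L+z)) = 151×4.8×4.8/((4.8+7.75)(4.8+7.75)) = 22.089 kPa
Final effective stress: σ'_f = σ'_0 + Δσ = 99.568 + 22.089 = 121.66 kPa.
Normally consolidated clay, so the full stress increment lies on the virgin compression line:
S_c = C_c·H/(1+e₀)·log₁₀(σ'_f/σ'_0) = 0.39×7.9/(1+0.65)×log₁₀(121.66/99.568)
    = 1.8673 × 0.087028 = 0.1625 m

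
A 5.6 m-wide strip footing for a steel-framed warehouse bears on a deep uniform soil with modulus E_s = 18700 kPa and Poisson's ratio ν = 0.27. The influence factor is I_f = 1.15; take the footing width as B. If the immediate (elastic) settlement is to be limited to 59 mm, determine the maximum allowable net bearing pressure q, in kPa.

q ≈ 185 kPa

S_e = q·B·(1−ν²)/E_s · I_f  ⇒  q = S_e·E_s / (B·(1−ν²)·I_f).
q = 0.059 × 18700 / (5.6 × 0.9271 × 1.15) = 184.8 kPa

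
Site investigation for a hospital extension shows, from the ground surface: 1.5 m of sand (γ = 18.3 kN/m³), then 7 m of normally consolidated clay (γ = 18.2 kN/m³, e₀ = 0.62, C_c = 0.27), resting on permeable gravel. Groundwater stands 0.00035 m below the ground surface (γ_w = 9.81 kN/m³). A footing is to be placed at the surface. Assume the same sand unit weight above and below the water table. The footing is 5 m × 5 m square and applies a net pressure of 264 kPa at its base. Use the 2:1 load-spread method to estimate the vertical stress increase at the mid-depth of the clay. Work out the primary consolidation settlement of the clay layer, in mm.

S_c ≈ 478 mm

Mid-depth of clay below the ground surface: z = 1.5 + 7/2 = 5 m.
Total vertical stress at mid-clay: σ_v = 18.3×1.5 + 18.2×3.5 = 91.15 kPa.
Pore pressure: u = 9.81×(5 − 0.00035) = 49.05 kPa.
Initial effective stress: σ'_0 = σ_v − u = 91.15 − 49.05 = 42.1 kPa.
Stress increase at mid-clay by the 2:1 spreading method:
Δσ = qBL/((B+z)(L+z)) = 264×5×5/((5+5)(5+5)) = 66 kPa
Final effective stress: σ'_f = σ'_0 + Δσ = 42.1 + 66 = 108.1 kPa.
Normally consolidated clay, so the full stress increment lies on the virgin compression line:
S_c = C_c·H/(1+e₀)·log₁₀(σ'_f/σ'_0) = 0.27×7/(1+0.62)×log₁₀(108.1/42.1)
    = 1.1667 × 0.40954 = 0.4778 m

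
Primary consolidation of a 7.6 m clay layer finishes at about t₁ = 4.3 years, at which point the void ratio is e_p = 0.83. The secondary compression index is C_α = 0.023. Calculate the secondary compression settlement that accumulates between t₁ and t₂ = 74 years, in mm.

Secondary compression: S_s = C_α·H/(1+e_p)·log₁₀(t₂/t₁)
S_s = 0.023×7.6/(1+0.83)×log₁₀(74/4.3)
    = 0.09552 × 1.236 = 0.118 m

S_s ≈ 118 mm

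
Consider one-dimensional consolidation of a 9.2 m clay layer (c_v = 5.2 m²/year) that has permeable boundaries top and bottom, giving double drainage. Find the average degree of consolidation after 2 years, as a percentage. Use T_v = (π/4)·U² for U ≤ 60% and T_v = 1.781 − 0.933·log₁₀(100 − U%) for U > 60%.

U ≈ 75.9 %

Drainage path length: H_d = H/2 = 4.6 m (double drainage).
T_v = c_v·t/H_d² = 5.2×2/4.6² = 0.49149.
T_v = 0.49149 corresponds to the U > 60% branch:
U = 1 − 10^((1.781 − T_v)/0.933)/100 = 0.7589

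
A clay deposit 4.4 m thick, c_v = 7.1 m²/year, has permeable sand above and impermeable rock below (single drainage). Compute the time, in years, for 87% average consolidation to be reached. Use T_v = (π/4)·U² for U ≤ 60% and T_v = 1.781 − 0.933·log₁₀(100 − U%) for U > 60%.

t ≈ 2.02 years

Drainage path length: H_d = H = 4.4 m (single drainage).
U > 60%: T_v = 1.781 − 0.933·log₁₀(100 − 87) = 0.74169.
t = T_v·H_d²/c_v = 0.74169×4.4²/7.1 = 2.022 years.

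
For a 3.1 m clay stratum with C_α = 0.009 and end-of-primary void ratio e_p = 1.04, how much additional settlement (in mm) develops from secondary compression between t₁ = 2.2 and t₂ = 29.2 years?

S_s ≈ 15.4 mm

Secondary compression: S_s = C_α·H/(1+e_p)·log₁₀(t₂/t₁)
S_s = 0.009×3.1/(1+1.04)×log₁₀(29.2/2.2)
    = 0.01368 × 1.123 = 0.01536 m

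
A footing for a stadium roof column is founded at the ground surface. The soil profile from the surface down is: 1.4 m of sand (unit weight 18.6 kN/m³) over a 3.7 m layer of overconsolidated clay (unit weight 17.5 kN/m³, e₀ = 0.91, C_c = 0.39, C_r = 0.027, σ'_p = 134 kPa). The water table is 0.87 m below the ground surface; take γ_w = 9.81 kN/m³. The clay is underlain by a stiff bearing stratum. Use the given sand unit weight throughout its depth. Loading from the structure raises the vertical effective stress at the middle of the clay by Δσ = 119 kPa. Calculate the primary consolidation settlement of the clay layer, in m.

S_c ≈ 0.0762 m

Mid-depth of clay below the ground surface: z = 1.4 + 3.7/2 = 3.25 m.
Total vertical stress at mid-clay: σ_v = 18.6×1.4 + 17.5×1.85 = 58.415 kPa.
Pore pressure: u = 9.81×(3.25 − 0.87) = 23.348 kPa.
Initial effective stress: σ'_0 = σ_v − u = 58.415 − 23.348 = 35.067 kPa.
Final effective stress: σ'_f = 35.067 + 119 = 154.07 kPa.
σ'_f = 154.07 > σ'_p = 134 kPa, so the stress path crosses the preconsolidation pressure — recompression up to σ'_p, then virgin compression beyond:
S_c = H/(1+e₀)·[C_r·log₁₀(σ'_p/σ'_0) + C_c·log₁₀(σ'_f/σ'_p)]
    = 3.7/1.91 × [0.027×log₁₀(134/35.067) + 0.39×log₁₀(154.07/134)]
    = 1.9372 × [0.01572 + 0.023639] = 0.07625 m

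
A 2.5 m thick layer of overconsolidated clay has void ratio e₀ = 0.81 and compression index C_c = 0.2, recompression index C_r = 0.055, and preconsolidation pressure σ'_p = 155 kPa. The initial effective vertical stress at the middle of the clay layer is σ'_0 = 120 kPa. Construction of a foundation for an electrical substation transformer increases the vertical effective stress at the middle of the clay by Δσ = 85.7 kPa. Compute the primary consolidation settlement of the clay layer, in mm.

Final effective stress: σ'_f = 120 + 85.7 = 205.7 kPa.
σ'_f = 205.7 > σ'_p = 155 kPa, so the stress path crosses the preconsolidation pressure — recompression up to σ'_p, then virgin compression beyond:
S_c = H/(1+e₀)·[C_r·log₁₀(σ'_p/σ'_0) + C_c·log₁₀(σ'_f/σ'_p)]
    = 2.5/1.81 × [0.055×log₁₀(155/120) + 0.2×log₁₀(205.7/155)]
    = 1.3812 × [0.0061133 + 0.024581] = 0.04239 m

S_c ≈ 42.4 mm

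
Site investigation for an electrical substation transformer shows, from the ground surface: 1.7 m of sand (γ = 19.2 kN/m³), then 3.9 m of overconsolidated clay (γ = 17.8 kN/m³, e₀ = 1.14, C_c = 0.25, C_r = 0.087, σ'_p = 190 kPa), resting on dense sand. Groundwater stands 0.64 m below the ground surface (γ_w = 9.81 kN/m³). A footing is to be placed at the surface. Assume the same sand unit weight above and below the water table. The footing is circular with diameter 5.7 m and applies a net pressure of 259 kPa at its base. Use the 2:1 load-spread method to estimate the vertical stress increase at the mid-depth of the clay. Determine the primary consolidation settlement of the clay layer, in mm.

S_c ≈ 87.1 mm

Mid-depth of clay below the ground surface: z = 1.7 + 3.9/2 = 3.65 m.
Total vertical stress at mid-clay: σ_v = 19.2×1.7 + 17.8×1.95 = 67.35 kPa.
Pore pressure: u = 9.81×(3.65 − 0.64) = 29.528 kPa.
Initial effective stress: σ'_0 = σ_v − u = 67.35 − 29.528 = 37.822 kPa.
Stress increase at mid-clay by the 2:1 spreading method:
Δσ ≈ qD²/(D+z)² = 259×5.7²/(5.7+3.65)² = 96.256 kPa
Final effective stress: σ'_f = 37.822 + 96.256 = 134.08 kPa.
σ'_f = 134.08 ≤ σ'_p = 190 kPa, so the clay remains overconsolidated and only the recompression index applies:
S_c = C_r·H/(1+e₀)·log₁₀(σ'_f/σ'_0) = 0.087×3.9/2.14×log₁₀(134.08/37.822)
    = 0.15855 × 0.54962 = 0.08714 m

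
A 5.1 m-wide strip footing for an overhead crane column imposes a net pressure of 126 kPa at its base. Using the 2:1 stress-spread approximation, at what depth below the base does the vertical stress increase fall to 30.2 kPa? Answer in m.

z ≈ 16.2 m

2:1 spreading — at depth z the loaded area has grown by z in each plan dimension:
qB/(B+z) = Δσ_z ⇒ z = qB/Δσ_z − B = 126×5.1/30.2 − 5.1 = 16.18 m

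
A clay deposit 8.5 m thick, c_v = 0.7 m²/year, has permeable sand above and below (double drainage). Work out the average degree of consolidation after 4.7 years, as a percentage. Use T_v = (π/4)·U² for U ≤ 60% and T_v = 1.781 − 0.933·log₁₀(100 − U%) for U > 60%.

Drainage path length: H_d = H/2 = 4.25 m (double drainage).
T_v = c_v·t/H_d² = 0.7×4.7/4.25² = 0.18215.
T_v = 0.18215 corresponds to the U ≤ 60% branch:
U = √(4T_v/π) = 0.4816

U ≈ 48.2 %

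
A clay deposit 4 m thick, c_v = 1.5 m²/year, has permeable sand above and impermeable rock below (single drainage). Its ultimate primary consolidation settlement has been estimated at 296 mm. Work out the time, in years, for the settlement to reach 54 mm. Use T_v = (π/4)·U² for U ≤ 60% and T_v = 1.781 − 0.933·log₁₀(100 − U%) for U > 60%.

Drainage path length: H_d = H = 4 m (single drainage).
U = S(t)/S_ult = 54/296 = 0.1824.
U ≤ 60%: T_v = (π/4)·U² = (π/4)×0.18243² = 0.026139.
t = T_v·H_d²/c_v = 0.026139×4²/1.5 = 0.2788 years.

t ≈ 0.279 years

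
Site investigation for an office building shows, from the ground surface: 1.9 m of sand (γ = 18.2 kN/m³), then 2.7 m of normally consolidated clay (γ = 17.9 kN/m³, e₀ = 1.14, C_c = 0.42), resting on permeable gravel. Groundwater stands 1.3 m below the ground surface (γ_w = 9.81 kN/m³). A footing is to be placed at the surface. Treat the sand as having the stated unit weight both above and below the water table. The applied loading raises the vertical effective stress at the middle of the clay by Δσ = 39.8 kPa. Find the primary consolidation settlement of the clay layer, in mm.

S_c ≈ 160 mm

Mid-depth of clay below the ground surface: z = 1.9 + 2.7/2 = 3.25 m.
Total vertical stress at mid-clay: σ_v = 18.2×1.9 + 17.9×1.35 = 58.745 kPa.
Pore pressure: u = 9.81×(3.25 − 1.3) = 19.13 kPa.
Initial effective stress: σ'_0 = σ_v − u = 58.745 − 19.13 = 39.615 kPa.
Final effective stress: σ'_f = σ'_0 + Δσ = 39.615 + 39.8 = 79.415 kPa.
Normally consolidated clay, so the full stress increment lies on the virgin compression line:
S_c = C_c·H/(1+e₀)·log₁₀(σ'_f/σ'_0) = 0.42×2.7/(1+1.14)×log₁₀(79.415/39.615)
    = 0.52991 × 0.30204 = 0.1601 m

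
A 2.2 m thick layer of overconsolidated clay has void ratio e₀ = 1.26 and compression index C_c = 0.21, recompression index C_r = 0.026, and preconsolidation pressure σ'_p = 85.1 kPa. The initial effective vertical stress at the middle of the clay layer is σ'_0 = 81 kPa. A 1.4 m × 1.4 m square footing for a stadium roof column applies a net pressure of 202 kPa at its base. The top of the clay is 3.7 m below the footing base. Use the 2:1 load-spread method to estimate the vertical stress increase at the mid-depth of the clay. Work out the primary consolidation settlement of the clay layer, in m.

Mid-depth of clay below the footing base: z = 3.7 + 2.2/2 = 4.8 m.
Stress increase at mid-clay by the 2:1 spreading method:
Δσ = qBL/((B+z)(L+z)) = 202×1.4×1.4/((1.4+4.8)(1.4+4.8)) = 10.3 kPa
Final effective stress: σ'_f = 81 + 10.3 = 91.3 kPa.
σ'_f = 91.3 > σ'_p = 85.1 kPa, so the stress path crosses the preconsolidation pressure — recompression up to σ'_p, then virgin compression beyond:
S_c = H/(1+e₀)·[C_r·log₁₀(σ'_p/σ'_0) + C_c·log₁₀(σ'_f/σ'_p)]
    = 2.2/2.26 × [0.026×log₁₀(85.1/81) + 0.21×log₁₀(91.3/85.1)]
    = 0.97345 × [0.00055756 + 0.0064137] = 0.006786 m

S_c ≈ 0.00679 m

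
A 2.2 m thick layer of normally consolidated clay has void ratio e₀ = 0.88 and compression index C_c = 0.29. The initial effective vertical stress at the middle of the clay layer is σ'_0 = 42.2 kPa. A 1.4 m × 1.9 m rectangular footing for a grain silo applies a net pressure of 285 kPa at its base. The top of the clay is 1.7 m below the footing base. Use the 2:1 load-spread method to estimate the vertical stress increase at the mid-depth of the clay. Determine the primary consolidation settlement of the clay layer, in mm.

Mid-depth of clay below the footing base: z = 1.7 + 2.2/2 = 2.8 m.
Stress increase at mid-clay by the 2:1 spreading method:
Δσ = qBL/((B+z)(L+z)) = 285×1.4×1.9/((1.4+2.8)(1.9+2.8)) = 38.404 kPa
Final effective stress: σ'_f = σ'_0 + Δσ = 42.2 + 38.404 = 80.604 kPa.
Normally consolidated clay, so the full stress increment lies on the virgin compression line:
S_c = C_c·H/(1+e₀)·log₁₀(σ'_f/σ'_0) = 0.29×2.2/(1+0.88)×log₁₀(80.604/42.2)
    = 0.33936 × 0.28104 = 0.09537 m

S_c ≈ 95.4 mm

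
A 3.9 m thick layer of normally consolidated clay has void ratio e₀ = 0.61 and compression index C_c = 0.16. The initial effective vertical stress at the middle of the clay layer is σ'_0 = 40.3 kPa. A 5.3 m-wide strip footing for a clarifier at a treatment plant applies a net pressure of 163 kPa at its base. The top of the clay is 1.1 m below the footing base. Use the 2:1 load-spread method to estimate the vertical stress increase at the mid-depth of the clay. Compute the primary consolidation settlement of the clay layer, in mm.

Mid-depth of clay below the footing base: z = 1.1 + 3.9/2 = 3.05 m.
Stress increase at mid-clay by the 2:1 spreading method:
Δσ = qB/(B+z) = 163×5.3/(5.3+3.05) = 103.46 kPa
Final effective stress: σ'_f = σ'_0 + Δσ = 40.3 + 103.46 = 143.76 kPa.
Normally consolidated clay, so the full stress increment lies on the virgin compression line:
S_c = C_c·H/(1+e₀)·log₁₀(σ'_f/σ'_0) = 0.16×3.9/(1+0.61)×log₁₀(143.76/40.3)
    = 0.38758 × 0.55233 = 0.2141 m

S_c ≈ 214 mm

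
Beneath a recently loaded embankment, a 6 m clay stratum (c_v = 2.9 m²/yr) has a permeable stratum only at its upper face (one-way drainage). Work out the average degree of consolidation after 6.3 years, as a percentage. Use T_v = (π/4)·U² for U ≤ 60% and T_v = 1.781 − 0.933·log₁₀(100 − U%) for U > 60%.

U ≈ 76.8 %

Drainage path length: H_d = H = 6 m (single drainage).
T_v = c_v·t/H_d² = 2.9×6.3/6² = 0.5075.
T_v = 0.5075 corresponds to the U > 60% branch:
U = 1 − 10^((1.781 − T_v)/0.933)/100 = 0.7683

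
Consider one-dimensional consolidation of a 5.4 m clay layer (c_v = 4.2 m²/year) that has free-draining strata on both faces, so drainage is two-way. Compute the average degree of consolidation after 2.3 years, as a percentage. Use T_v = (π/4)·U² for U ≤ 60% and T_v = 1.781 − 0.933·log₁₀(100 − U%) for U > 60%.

U ≈ 96.9 %

Drainage path length: H_d = H/2 = 2.7 m (double drainage).
T_v = c_v·t/H_d² = 4.2×2.3/2.7² = 1.3251.
T_v = 1.3251 corresponds to the U > 60% branch:
U = 1 − 10^((1.781 − T_v)/0.933)/100 = 0.9692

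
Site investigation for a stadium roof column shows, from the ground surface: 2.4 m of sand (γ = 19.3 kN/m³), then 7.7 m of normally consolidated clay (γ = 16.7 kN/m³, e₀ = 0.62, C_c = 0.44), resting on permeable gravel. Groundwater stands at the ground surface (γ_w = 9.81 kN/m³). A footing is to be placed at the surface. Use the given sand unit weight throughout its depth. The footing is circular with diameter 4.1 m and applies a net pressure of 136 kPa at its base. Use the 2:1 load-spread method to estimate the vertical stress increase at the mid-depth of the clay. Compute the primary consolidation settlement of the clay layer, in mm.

S_c ≈ 327 mm

Mid-depth of clay below the ground surface: z = 2.4 + 7.7/2 = 6.25 m.
Total vertical stress at mid-clay: σ_v = 19.3×2.4 + 16.7×3.85 = 110.62 kPa.
Pore pressure: u = 9.81×(6.25 − 0) = 61.312 kPa.
Initial effective stress: σ'_0 = σ_v − u = 110.62 − 61.312 = 49.308 kPa.
Stress increase at mid-clay by the 2:1 spreading method:
Δσ ≈ qD²/(D+z)² = 136×4.1²/(4.1+6.25)² = 21.342 kPa
Final effective stress: σ'_f = σ'_0 + Δσ = 49.308 + 21.342 = 70.65 kPa.
Normally consolidated clay, so the full stress increment lies on the virgin compression line:
S_c = C_c·H/(1+e₀)·log₁₀(σ'_f/σ'_0) = 0.44×7.7/(1+0.62)×log₁₀(70.65/49.308)
    = 2.0914 × 0.15619 = 0.3267 m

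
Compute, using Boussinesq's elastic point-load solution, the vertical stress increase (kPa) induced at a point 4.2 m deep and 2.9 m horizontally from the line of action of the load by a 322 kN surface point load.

Boussinesq vertical stress below a point load on an elastic half-space:
Δσ_z = 3P/(2πz²) · [1 + (r/z)²]^(−5/2)
r/z = 2.9/4.2 = 0.69048; [1+(r/z)²]^(−5/2) = 0.37734.
Δσ_z = 3×322/(2π×4.2²) × 0.37734 = 8.7156 × 0.37734 = 3.289 kPa

Δσ_z ≈ 3.29 kPa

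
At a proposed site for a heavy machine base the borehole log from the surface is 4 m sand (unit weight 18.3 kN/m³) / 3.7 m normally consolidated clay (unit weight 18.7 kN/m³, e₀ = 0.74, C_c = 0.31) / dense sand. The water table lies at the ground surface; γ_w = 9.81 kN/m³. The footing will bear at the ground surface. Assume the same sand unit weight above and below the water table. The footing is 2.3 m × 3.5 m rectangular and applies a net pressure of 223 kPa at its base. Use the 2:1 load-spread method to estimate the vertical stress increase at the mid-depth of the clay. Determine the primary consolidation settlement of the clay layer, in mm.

S_c ≈ 110 mm

Mid-depth of clay below the ground surface: z = 4 + 3.7/2 = 5.85 m.
Total vertical stress at mid-clay: σ_v = 18.3×4 + 18.7×1.85 = 107.8 kPa.
Pore pressure: u = 9.81×(5.85 − 0) = 57.389 kPa.
Initial effective stress: σ'_0 = σ_v − u = 107.8 − 57.389 = 50.411 kPa.
Stress increase at mid-clay by the 2:1 spreading method:
Δσ = qBL/((B+z)(L+z)) = 223×2.3×3.5/((2.3+5.85)(3.5+5.85)) = 23.558 kPa
Final effective stress: σ'_f = σ'_0 + Δσ = 50.411 + 23.558 = 73.969 kPa.
Normally consolidated clay, so the full stress increment lies on the virgin compression line:
S_c = C_c·H/(1+e₀)·log₁₀(σ'_f/σ'_0) = 0.31×3.7/(1+0.74)×log₁₀(73.969/50.411)
    = 0.6592 × 0.16652 = 0.1098 m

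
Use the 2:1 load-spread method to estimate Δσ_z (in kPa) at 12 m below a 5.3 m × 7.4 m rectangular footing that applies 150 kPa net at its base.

Δσ_z ≈ 17.5 kPa

By the 2:1 method the load spreads at 1 horizontal : 2 vertical, so at depth z the loaded area has grown by z in each plan dimension:
Δσ = qBL/((B+z)(L+z)) = 150×5.3×7.4/((5.3+12)(7.4+12)) = 17.529 kPa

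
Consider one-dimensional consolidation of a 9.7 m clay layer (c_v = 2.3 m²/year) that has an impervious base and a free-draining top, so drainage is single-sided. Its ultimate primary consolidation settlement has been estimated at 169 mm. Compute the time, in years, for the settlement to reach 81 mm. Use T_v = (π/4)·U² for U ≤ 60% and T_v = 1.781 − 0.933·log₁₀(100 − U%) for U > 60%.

t ≈ 7.38 years

Drainage path length: H_d = H = 9.7 m (single drainage).
U = S(t)/S_ult = 81/169 = 0.4793.
U ≤ 60%: T_v = (π/4)·U² = (π/4)×0.47929² = 0.18042.
t = T_v·H_d²/c_v = 0.18042×9.7²/2.3 = 7.381 years.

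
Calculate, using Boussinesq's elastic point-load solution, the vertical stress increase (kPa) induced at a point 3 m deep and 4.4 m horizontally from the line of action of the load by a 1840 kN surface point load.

Boussinesq vertical stress below a point load on an elastic half-space:
Δσ_z = 3P/(2πz²) · [1 + (r/z)²]^(−5/2)
r/z = 4.4/3 = 1.4667; [1+(r/z)²]^(−5/2) = 0.056734.
Δσ_z = 3×1840/(2π×3²) × 0.056734 = 97.615 × 0.056734 = 5.538 kPa

Δσ_z ≈ 5.54 kPa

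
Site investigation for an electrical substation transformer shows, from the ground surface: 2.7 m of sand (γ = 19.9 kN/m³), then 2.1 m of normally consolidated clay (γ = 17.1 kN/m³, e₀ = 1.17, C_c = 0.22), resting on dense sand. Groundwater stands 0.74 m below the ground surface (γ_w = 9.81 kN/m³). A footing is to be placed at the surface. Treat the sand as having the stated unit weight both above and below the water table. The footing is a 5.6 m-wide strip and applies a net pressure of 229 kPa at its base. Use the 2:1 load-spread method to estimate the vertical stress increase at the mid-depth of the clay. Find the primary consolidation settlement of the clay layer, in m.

Mid-depth of clay below the ground surface: z = 2.7 + 2.1/2 = 3.75 m.
Total vertical stress at mid-clay: σ_v = 19.9×2.7 + 17.1×1.05 = 71.685 kPa.
Pore pressure: u = 9.81×(3.75 − 0.74) = 29.528 kPa.
Initial effective stress: σ'_0 = σ_v − u = 71.685 − 29.528 = 42.157 kPa.
Stress increase at mid-clay by the 2:1 spreading method:
Δσ = qB/(B+z) = 229×5.6/(5.6+3.75) = 137.16 kPa
Final effective stress: σ'_f = σ'_0 + Δσ = 42.157 + 137.16 = 179.32 kPa.
Normally consolidated clay, so the full stress increment lies on the virgin compression line:
S_c = C_c·H/(1+e₀)·log₁₀(σ'_f/σ'_0) = 0.22×2.1/(1+1.17)×log₁₀(179.32/42.157)
    = 0.2129 × 0.62876 = 0.1339 m

S_c ≈ 0.134 m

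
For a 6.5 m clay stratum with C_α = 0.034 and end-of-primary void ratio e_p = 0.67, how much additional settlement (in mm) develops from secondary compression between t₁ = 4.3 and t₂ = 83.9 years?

S_s ≈ 171 mm

Secondary compression: S_s = C_α·H/(1+e_p)·log₁₀(t₂/t₁)
S_s = 0.034×6.5/(1+0.67)×log₁₀(83.9/4.3)
    = 0.1323 × 1.29 = 0.1708 m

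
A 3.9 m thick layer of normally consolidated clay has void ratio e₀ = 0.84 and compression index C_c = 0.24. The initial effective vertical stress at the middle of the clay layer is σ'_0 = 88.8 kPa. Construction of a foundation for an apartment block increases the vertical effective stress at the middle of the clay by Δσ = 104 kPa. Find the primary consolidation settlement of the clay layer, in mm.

S_c ≈ 171 mm

Final effective stress: σ'_f = σ'_0 + Δσ = 88.8 + 104 = 192.8 kPa.
Normally consolidated clay, so the full stress increment lies on the virgin compression line:
S_c = C_c·H/(1+e₀)·log₁₀(σ'_f/σ'_0) = 0.24×3.9/(1+0.84)×log₁₀(192.8/88.8)
    = 0.5087 × 0.33669 = 0.1713 m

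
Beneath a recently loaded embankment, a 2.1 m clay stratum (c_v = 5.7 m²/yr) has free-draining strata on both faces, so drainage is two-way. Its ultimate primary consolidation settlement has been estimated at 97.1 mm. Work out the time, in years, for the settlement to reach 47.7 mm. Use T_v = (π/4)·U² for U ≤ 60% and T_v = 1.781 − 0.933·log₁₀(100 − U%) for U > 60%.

Drainage path length: H_d = H/2 = 1.05 m (double drainage).
U = S(t)/S_ult = 47.7/97.1 = 0.4912.
U ≤ 60%: T_v = (π/4)·U² = (π/4)×0.49125² = 0.18953.
t = T_v·H_d²/c_v = 0.18953×1.05²/5.7 = 0.03666 years.

t ≈ 0.0367 years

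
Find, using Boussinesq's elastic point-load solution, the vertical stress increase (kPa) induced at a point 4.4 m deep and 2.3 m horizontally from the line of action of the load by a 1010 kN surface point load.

Boussinesq vertical stress below a point load on an elastic half-space:
Δσ_z = 3P/(2πz²) · [1 + (r/z)²]^(−5/2)
r/z = 2.3/4.4 = 0.52273; [1+(r/z)²]^(−5/2) = 0.54666.
Δσ_z = 3×1010/(2π×4.4²) × 0.54666 = 24.909 × 0.54666 = 13.62 kPa

Δσ_z ≈ 13.6 kPa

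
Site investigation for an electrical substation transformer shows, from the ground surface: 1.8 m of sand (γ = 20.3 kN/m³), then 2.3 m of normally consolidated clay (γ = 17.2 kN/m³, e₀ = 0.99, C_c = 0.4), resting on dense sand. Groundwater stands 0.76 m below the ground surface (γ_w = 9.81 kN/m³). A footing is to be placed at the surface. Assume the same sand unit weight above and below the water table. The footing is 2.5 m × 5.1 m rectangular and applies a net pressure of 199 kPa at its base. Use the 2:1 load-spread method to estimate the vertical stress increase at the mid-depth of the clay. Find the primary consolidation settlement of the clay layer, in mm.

S_c ≈ 196 mm

Mid-depth of clay below the ground surface: z = 1.8 + 2.3/2 = 2.95 m.
Total vertical stress at mid-clay: σ_v = 20.3×1.8 + 17.2×1.15 = 56.32 kPa.
Pore pressure: u = 9.81×(2.95 − 0.76) = 21.484 kPa.
Initial effective stress: σ'_0 = σ_v − u = 56.32 − 21.484 = 34.836 kPa.
Stress increase at mid-clay by the 2:1 spreading method:
Δσ = qBL/((B+z)(L+z)) = 199×2.5×5.1/((2.5+2.95)(5.1+2.95)) = 57.832 kPa
Final effective stress: σ'_f = σ'_0 + Δσ = 34.836 + 57.832 = 92.668 kPa.
Normally consolidated clay, so the full stress increment lies on the virgin compression line:
S_c = C_c·H/(1+e₀)·log₁₀(σ'_f/σ'_0) = 0.4×2.3/(1+0.99)×log₁₀(92.668/34.836)
    = 0.46231 × 0.4249 = 0.1964 m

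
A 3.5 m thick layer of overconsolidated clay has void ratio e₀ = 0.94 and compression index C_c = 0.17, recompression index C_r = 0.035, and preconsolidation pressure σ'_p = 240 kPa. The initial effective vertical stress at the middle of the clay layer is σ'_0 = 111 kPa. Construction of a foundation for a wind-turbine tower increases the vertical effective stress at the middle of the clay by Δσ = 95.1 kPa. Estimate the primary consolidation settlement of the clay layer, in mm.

Final effective stress: σ'_f = 111 + 95.1 = 206.1 kPa.
σ'_f = 206.1 ≤ σ'_p = 240 kPa, so the clay remains overconsolidated and only the recompression index applies:
S_c = C_r·H/(1+e₀)·log₁₀(σ'_f/σ'_0) = 0.035×3.5/1.94×log₁₀(206.1/111)
    = 0.063144 × 0.26876 = 0.01697 m

S_c ≈ 17 mm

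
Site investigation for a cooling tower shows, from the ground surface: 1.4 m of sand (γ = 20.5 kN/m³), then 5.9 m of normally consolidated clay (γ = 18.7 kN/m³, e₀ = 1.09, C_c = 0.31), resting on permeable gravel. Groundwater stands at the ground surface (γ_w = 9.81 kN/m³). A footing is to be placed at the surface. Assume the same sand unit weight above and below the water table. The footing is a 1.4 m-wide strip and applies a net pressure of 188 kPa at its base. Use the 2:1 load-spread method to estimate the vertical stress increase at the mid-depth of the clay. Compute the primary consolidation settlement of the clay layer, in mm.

S_c ≈ 284 mm

Mid-depth of clay below the ground surface: z = 1.4 + 5.9/2 = 4.35 m.
Total vertical stress at mid-clay: σ_v = 20.5×1.4 + 18.7×2.95 = 83.865 kPa.
Pore pressure: u = 9.81×(4.35 − 0) = 42.673 kPa.
Initial effective stress: σ'_0 = σ_v − u = 83.865 − 42.673 = 41.192 kPa.
Stress increase at mid-clay by the 2:1 spreading method:
Δσ = qB/(B+z) = 188×1.4/(1.4+4.35) = 45.774 kPa
Final effective stress: σ'_f = σ'_0 + Δσ = 41.192 + 45.774 = 86.966 kPa.
Normally consolidated clay, so the full stress increment lies on the virgin compression line:
S_c = C_c·H/(1+e₀)·log₁₀(σ'_f/σ'_0) = 0.31×5.9/(1+1.09)×log₁₀(86.966/41.192)
    = 0.87512 × 0.32454 = 0.284 m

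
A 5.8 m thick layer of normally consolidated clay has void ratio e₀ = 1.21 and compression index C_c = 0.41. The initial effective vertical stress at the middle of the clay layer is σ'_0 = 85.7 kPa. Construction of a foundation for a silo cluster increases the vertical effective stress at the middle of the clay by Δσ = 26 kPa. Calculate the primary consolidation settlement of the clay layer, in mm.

Final effective stress: σ'_f = σ'_0 + Δσ = 85.7 + 26 = 111.7 kPa.
Normally consolidated clay, so the full stress increment lies on the virgin compression line:
S_c = C_c·H/(1+e₀)·log₁₀(σ'_f/σ'_0) = 0.41×5.8/(1+1.21)×log₁₀(111.7/85.7)
    = 1.076 × 0.11507 = 0.1238 m

S_c ≈ 124 mm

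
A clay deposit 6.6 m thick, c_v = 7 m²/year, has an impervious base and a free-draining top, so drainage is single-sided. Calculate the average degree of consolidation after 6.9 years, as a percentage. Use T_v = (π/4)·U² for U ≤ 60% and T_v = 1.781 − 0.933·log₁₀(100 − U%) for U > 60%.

U ≈ 94.7 %

Drainage path length: H_d = H = 6.6 m (single drainage).
T_v = c_v·t/H_d² = 7×6.9/6.6² = 1.1088.
T_v = 1.1088 corresponds to the U > 60% branch:
U = 1 − 10^((1.781 − T_v)/0.933)/100 = 0.9475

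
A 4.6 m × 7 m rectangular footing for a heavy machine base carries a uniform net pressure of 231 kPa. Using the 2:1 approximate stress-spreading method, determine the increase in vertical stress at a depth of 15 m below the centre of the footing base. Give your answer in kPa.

Δσ_z ≈ 17.2 kPa

By the 2:1 method the load spreads at 1 horizontal : 2 vertical, so at depth z the loaded area has grown by z in each plan dimension:
Δσ = qBL/((B+z)(L+z)) = 231×4.6×7/((4.6+15)(7+15)) = 17.25 kPa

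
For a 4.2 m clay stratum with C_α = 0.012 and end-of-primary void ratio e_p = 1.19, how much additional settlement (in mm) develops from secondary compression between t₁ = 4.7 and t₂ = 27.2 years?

S_s ≈ 17.5 mm

Secondary compression: S_s = C_α·H/(1+e_p)·log₁₀(t₂/t₁)
S_s = 0.012×4.2/(1+1.19)×log₁₀(27.2/4.7)
    = 0.02301 × 0.7625 = 0.01755 m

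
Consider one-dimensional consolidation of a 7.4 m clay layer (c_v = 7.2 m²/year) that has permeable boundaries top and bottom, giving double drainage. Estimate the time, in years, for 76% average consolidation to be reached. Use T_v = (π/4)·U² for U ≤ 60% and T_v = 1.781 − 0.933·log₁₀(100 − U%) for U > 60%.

t ≈ 0.938 years

Drainage path length: H_d = H/2 = 3.7 m (double drainage).
U > 60%: T_v = 1.781 − 0.933·log₁₀(100 − 76) = 0.49326.
t = T_v·H_d²/c_v = 0.49326×3.7²/7.2 = 0.9379 years.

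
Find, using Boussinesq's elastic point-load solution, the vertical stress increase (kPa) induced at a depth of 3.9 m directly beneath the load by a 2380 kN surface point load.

Δσ_z ≈ 74.7 kPa

Boussinesq vertical stress below a point load on an elastic half-space:
Δσ_z = 3P/(2πz²) · [1 + (r/z)²]^(−5/2)
r/z = 0/3.9 = 0; [1+(r/z)²]^(−5/2) = 1.
Δσ_z = 3×2380/(2π×3.9²) × 1 = 74.712 × 1 = 74.71 kPa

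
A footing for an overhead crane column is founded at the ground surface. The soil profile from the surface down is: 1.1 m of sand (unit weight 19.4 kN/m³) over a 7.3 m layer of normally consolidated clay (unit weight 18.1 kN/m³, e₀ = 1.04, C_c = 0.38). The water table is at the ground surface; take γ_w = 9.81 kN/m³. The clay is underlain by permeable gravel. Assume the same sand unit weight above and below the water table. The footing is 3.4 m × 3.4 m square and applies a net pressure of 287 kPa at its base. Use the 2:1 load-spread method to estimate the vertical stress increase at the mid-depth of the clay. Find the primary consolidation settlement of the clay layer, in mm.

Mid-depth of clay below the ground surface: z = 1.1 + 7.3/2 = 4.75 m.
Total vertical stress at mid-clay: σ_v = 19.4×1.1 + 18.1×3.65 = 87.405 kPa.
Pore pressure: u = 9.81×(4.75 − 0) = 46.598 kPa.
Initial effective stress: σ'_0 = σ_v − u = 87.405 − 46.598 = 40.807 kPa.
Stress increase at mid-clay by the 2:1 spreading method:
Δσ = qBL/((B+z)(L+z)) = 287×3.4×3.4/((3.4+4.75)(3.4+4.75)) = 49.949 kPa
Final effective stress: σ'_f = σ'_0 + Δσ = 40.807 + 49.949 = 90.756 kPa.
Normally consolidated clay, so the full stress increment lies on the virgin compression line:
S_c = C_c·H/(1+e₀)·log₁₀(σ'_f/σ'_0) = 0.38×7.3/(1+1.04)×log₁₀(90.756/40.807)
    = 1.3598 × 0.34714 = 0.472 m

S_c ≈ 472 mm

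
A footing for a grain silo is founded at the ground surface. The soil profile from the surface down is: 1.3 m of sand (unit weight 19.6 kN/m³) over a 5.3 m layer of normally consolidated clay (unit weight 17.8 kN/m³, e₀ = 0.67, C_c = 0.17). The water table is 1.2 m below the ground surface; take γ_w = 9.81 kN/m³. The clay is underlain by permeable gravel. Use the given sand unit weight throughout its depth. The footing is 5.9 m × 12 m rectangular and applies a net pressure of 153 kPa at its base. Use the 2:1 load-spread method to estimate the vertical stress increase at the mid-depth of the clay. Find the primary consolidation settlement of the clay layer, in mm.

S_c ≈ 216 mm

Mid-depth of clay below the ground surface: z = 1.3 + 5.3/2 = 3.95 m.
Total vertical stress at mid-clay: σ_v = 19.6×1.3 + 17.8×2.65 = 72.65 kPa.
Pore pressure: u = 9.81×(3.95 − 1.2) = 26.978 kPa.
Initial effective stress: σ'_0 = σ_v − u = 72.65 − 26.978 = 45.672 kPa.
Stress increase at mid-clay by the 2:1 spreading method:
Δσ = qBL/((B+z)(L+z)) = 153×5.9×12/((5.9+3.95)(12+3.95)) = 68.949 kPa
Final effective stress: σ'_f = σ'_0 + Δσ = 45.672 + 68.949 = 114.62 kPa.
Normally consolidated clay, so the full stress increment lies on the virgin compression line:
S_c = C_c·H/(1+e₀)·log₁₀(σ'_f/σ'_0) = 0.17×5.3/(1+0.67)×log₁₀(114.62/45.672)
    = 0.53952 × 0.39961 = 0.2156 m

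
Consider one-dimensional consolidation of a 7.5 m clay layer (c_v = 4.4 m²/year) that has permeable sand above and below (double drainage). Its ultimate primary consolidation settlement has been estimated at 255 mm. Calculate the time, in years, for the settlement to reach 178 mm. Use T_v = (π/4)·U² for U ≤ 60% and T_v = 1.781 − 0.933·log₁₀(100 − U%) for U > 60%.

Drainage path length: H_d = H/2 = 3.75 m (double drainage).
U = S(t)/S_ult = 178/255 = 0.698.
U > 60%: T_v = 1.781 − 0.933·log₁₀(100 − 69.804) = 0.40021.
t = T_v·H_d²/c_v = 0.40021×3.75²/4.4 = 1.279 years.

t ≈ 1.28 years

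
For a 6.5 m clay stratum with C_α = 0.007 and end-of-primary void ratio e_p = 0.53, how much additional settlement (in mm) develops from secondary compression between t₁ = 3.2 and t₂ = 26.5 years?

S_s ≈ 27.3 mm

Secondary compression: S_s = C_α·H/(1+e_p)·log₁₀(t₂/t₁)
S_s = 0.007×6.5/(1+0.53)×log₁₀(26.5/3.2)
    = 0.02974 × 0.9181 = 0.0273 m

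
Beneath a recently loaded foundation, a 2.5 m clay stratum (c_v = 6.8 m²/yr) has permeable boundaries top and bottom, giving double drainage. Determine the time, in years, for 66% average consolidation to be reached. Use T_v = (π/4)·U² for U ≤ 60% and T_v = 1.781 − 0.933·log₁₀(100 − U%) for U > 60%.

Drainage path length: H_d = H/2 = 1.25 m (double drainage).
U > 60%: T_v = 1.781 − 0.933·log₁₀(100 − 66) = 0.35213.
t = T_v·H_d²/c_v = 0.35213×1.25²/6.8 = 0.08091 years.

t ≈ 0.0809 years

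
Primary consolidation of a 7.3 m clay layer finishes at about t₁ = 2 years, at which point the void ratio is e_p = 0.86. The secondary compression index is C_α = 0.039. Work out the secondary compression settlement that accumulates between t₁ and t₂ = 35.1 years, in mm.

S_s ≈ 190 mm

Secondary compression: S_s = C_α·H/(1+e_p)·log₁₀(t₂/t₁)
S_s = 0.039×7.3/(1+0.86)×log₁₀(35.1/2)
    = 0.1531 × 1.244 = 0.1905 m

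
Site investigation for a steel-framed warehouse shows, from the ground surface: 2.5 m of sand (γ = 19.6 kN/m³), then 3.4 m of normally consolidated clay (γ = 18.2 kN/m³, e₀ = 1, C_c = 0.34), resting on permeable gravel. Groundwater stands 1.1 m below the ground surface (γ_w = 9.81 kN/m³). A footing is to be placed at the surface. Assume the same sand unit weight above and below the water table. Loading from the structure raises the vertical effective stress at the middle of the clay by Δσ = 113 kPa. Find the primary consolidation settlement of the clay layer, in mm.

S_c ≈ 298 mm

Mid-depth of clay below the ground surface: z = 2.5 + 3.4/2 = 4.2 m.
Total vertical stress at mid-clay: σ_v = 19.6×2.5 + 18.2×1.7 = 79.94 kPa.
Pore pressure: u = 9.81×(4.2 − 1.1) = 30.411 kPa.
Initial effective stress: σ'_0 = σ_v − u = 79.94 − 30.411 = 49.529 kPa.
Final effective stress: σ'_f = σ'_0 + Δσ = 49.529 + 113 = 162.53 kPa.
Normally consolidated clay, so the full stress increment lies on the virgin compression line:
S_c = C_c·H/(1+e₀)·log₁₀(σ'_f/σ'_0) = 0.34×3.4/(1+1)×log₁₀(162.53/49.529)
    = 0.578 × 0.51607 = 0.2983 m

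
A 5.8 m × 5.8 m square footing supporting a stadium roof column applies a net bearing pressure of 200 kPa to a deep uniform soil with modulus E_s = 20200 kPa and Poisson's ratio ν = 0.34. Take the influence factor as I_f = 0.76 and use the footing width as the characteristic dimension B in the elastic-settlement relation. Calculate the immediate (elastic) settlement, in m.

S_e ≈ 0.0386 m

Immediate (elastic) settlement: S_e = q·B·(1−ν²)/E_s · I_f.
S_e = 200 × 5.8 × (1 − 0.34²) / 20200 × 0.76
    = 200 × 5.8 × 0.8844 / 20200 × 0.76
    = 0.0386 m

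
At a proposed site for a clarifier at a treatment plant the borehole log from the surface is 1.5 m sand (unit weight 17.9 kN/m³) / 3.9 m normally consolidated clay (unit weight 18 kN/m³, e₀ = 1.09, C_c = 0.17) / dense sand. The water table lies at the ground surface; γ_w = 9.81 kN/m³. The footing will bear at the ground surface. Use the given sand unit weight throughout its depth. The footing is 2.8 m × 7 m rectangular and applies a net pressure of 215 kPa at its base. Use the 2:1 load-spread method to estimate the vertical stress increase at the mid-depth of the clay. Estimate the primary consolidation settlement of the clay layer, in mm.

Mid-depth of clay below the ground surface: z = 1.5 + 3.9/2 = 3.45 m.
Total vertical stress at mid-clay: σ_v = 17.9×1.5 + 18×1.95 = 61.95 kPa.
Pore pressure: u = 9.81×(3.45 − 0) = 33.845 kPa.
Initial effective stress: σ'_0 = σ_v − u = 61.95 − 33.845 = 28.105 kPa.
Stress increase at mid-clay by the 2:1 spreading method:
Δσ = qBL/((B+z)(L+z)) = 215×2.8×7/((2.8+3.45)(7+3.45)) = 64.521 kPa
Final effective stress: σ'_f = σ'_0 + Δσ = 28.105 + 64.521 = 92.626 kPa.
Normally consolidated clay, so the full stress increment lies on the virgin compression line:
S_c = C_c·H/(1+e₀)·log₁₀(σ'_f/σ'_0) = 0.17×3.9/(1+1.09)×log₁₀(92.626/28.105)
    = 0.31722 × 0.51795 = 0.1643 m

S_c ≈ 164 mm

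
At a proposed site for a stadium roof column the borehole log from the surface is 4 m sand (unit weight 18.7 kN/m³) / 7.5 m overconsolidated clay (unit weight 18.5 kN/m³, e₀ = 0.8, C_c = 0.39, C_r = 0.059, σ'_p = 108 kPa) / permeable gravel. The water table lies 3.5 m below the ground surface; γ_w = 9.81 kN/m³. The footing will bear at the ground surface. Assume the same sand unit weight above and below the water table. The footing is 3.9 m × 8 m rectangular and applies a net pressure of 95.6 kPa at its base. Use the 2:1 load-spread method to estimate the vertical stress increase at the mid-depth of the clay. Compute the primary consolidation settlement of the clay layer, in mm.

S_c ≈ 72.6 mm

Mid-depth of clay below the ground surface: z = 4 + 7.5/2 = 7.75 m.
Total vertical stress at mid-clay: σ_v = 18.7×4 + 18.5×3.75 = 144.18 kPa.
Pore pressure: u = 9.81×(7.75 − 3.5) = 41.693 kPa.
Initial effective stress: σ'_0 = σ_v − u = 144.18 − 41.693 = 102.49 kPa.
Stress increase at mid-clay by the 2:1 spreading method:
Δσ = qBL/((B+z)(L+z)) = 95.6×3.9×8/((3.9+7.75)(8+7.75)) = 16.256 kPa
Final effective stress: σ'_f = 102.49 + 16.256 = 118.75 kPa.
σ'_f = 118.75 > σ'_p = 108 kPa, so the stress path crosses the preconsolidation pressure — recompression up to σ'_p, then virgin compression beyond:
S_c = H/(1+e₀)·[C_r·log₁₀(σ'_p/σ'_0) + C_c·log₁₀(σ'_f/σ'_p)]
    = 7.5/1.8 × [0.059×log₁₀(108/102.49) + 0.39×log₁₀(118.75/108)]
    = 4.1667 × [0.0013418 + 0.016072] = 0.07256 m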